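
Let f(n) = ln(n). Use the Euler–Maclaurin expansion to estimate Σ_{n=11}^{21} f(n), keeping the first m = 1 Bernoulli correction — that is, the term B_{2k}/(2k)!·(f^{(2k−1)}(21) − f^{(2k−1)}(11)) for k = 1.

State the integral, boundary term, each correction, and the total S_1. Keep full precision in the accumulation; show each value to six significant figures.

∫_11^21 ln(x) dx evaluates to 27.5581.
½[f(11) + f(21)] = ½[2.39790 + 3.04452] = 2.72121.
Running total after boundary: 30.2793.
Correction k=1: B_{2}/2! · (f^{(1)}(21) − f^{(1)}(11)) = 1/12 · (0.0476190 − 0.0909091) = -0.00360750.

S_1 ≈ 30.2757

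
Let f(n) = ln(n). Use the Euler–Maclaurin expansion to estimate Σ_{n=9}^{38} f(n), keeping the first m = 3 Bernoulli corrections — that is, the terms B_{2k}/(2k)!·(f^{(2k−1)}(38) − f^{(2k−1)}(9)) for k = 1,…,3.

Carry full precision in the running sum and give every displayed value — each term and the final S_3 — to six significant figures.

∫_9^38 ln(x) dx evaluates to 89.4533.
Endpoint term: (f(9) + f(38))/2 = (2.19722 + 3.63759)/2 = 2.91741.
Integral + boundary = 92.3707.
Correction k=1: B_{2}/2! · (f^{(1)}(38) − f^{(1)}(9)) = 1/12 · (0.0263158 − 0.111111) = -0.00706628.
After k=1: 92.3636.
Correction k=2: B_{4}/4! · (f^{(3)}(38) − f^{(3)}(9)) = −1/720 · (3.64485e-05 − 0.00274348) = 3.75977e-06.
After k=2: 92.3636.
Correction k=3: B_{6}/6! · (f^{(5)}(38) − f^{(5)}(9)) = 1/30240 · (3.02896e-07 − 0.000406442) = -1.34305e-08.

S_3 ≈ 92.3636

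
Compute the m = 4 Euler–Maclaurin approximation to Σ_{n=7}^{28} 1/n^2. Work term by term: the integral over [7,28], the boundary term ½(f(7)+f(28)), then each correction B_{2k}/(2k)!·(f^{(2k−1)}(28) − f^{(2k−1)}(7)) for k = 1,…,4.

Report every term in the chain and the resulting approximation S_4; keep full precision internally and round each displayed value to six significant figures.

∫_7^28 1/x^2 dx evaluates to 0.107143.
½[f(7) + f(28)] = ½[0.0204082 + 0.00127551] = 0.0108418.
Integral + boundary = 0.117985.
Correction k=1: B_{2}/2! · (f^{(1)}(28) − f^{(1)}(7)) = 1/12 · (-9.11079e-05 − (-0.00583090)) = 0.000478316.
Partial sum through k=1: 0.118463.
Correction k=2: B_{4}/4! · (f^{(3)}(28) − f^{(3)}(7)) = −1/720 · (-1.39451e-06 − (-0.00142798)) = -1.98136e-06.
Partial sum through k=2: 0.118461.
Correction k=3: B_{6}/6! · (f^{(5)}(28) − f^{(5)}(7)) = 1/30240 · (-5.33613e-08 − (-0.000874271)) = 2.89093e-08.
Partial sum through k=3: 0.118461.
Correction k=4: B_{8}/8! · (f^{(7)}(28) − f^{(7)}(7)) = −1/1209600 · (-3.81152e-09 − (-0.000999167)) = -8.26028e-10.

S_4 ≈ 0.118461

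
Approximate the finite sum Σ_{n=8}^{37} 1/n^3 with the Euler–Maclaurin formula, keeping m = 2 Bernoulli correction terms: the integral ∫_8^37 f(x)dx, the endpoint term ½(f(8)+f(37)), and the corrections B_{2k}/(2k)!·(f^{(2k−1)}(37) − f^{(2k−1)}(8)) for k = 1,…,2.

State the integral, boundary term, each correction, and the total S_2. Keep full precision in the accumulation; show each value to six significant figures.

Integral: ∫_8^37 1/x^3 dx = 0.00744727.
½[f(8) + f(37)] = ½[0.00195312 + 1.97422e-05] = 0.000986434.
So far: 0.00843370.
Correction k=1: B_{2}/2! · (f^{(1)}(37) − f^{(1)}(8)) = 1/12 · (-1.60072e-06 − (-0.000732422)) = 6.09018e-05.
Running total after k=1: 0.00849461.
Correction k=2: B_{4}/4! · (f^{(3)}(37) − f^{(3)}(8)) = −1/720 · (-2.33852e-08 − (-0.000228882)) = -3.17859e-07.

S_2 ≈ 0.00849429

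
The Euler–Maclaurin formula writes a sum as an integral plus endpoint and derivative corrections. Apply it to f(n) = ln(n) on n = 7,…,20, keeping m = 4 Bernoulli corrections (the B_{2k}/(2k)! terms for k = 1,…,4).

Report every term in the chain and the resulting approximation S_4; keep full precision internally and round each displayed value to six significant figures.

Integral: ∫_7^20 ln(x) dx = 33.2933.
Endpoint term: (f(7) + f(20))/2 = (1.94591 + 2.99573)/2 = 2.47082.
Integral + boundary = 35.7641.
Correction k=1: B_{2}/2! · (f^{(1)}(20) − f^{(1)}(7)) = 1/12 · (0.0500000 − 0.142857) = -0.00773810.
Partial sum through k=1: 35.7564.
Correction k=2: B_{4}/4! · (f^{(3)}(20) − f^{(3)}(7)) = −1/720 · (0.000250000 − 0.00583090) = 7.75126e-06.
Partial sum through k=2: 35.7564.
Correction k=3: B_{6}/6! · (f^{(5)}(20) − f^{(5)}(7)) = 1/30240 · (7.50000e-06 − 0.00142798) = -4.69734e-08.
Partial sum through k=3: 35.7564.
Correction k=4: B_{8}/8! · (f^{(7)}(20) − f^{(7)}(7)) = −1/1209600 · (5.62500e-07 − 0.000874271) = 7.22312e-10.

S_4 ≈ 35.7564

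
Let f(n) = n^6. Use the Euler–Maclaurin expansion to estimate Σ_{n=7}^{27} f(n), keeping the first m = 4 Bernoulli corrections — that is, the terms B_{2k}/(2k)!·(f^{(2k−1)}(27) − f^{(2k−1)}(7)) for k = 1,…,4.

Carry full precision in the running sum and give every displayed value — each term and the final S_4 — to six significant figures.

∫_7^27 x^6 dx evaluates to 1.49422e+09.
½[f(7) + f(27)] = ½[117649 + 3.87420e+08] = 1.93769e+08.
So far: 1.68799e+09.
Order-1 term: 1/12 · (8.60934e+07 − 100842) = 7.16605e+06.
After k=1: 1.69515e+09.
Order-2 term: −1/720 · (2.36196e+06 − 41160.0) = -3223.33.
After k=2: 1.69515e+09.
Order-3 term: 1/30240 · (19440.0 − 5040.00) = 0.476190.
After k=3: 1.69515e+09.
Order-4 term: −1/1209600 · (0.00000 − 0.00000) = 0.00000.

S_4 ≈ 1.69515e+09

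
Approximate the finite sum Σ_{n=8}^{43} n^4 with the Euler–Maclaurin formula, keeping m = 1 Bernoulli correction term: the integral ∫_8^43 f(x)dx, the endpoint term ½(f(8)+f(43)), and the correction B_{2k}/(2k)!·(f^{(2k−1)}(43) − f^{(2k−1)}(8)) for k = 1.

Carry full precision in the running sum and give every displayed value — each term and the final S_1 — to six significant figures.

S_1 ≈ 3.11329e+07

∫_8^43 x^4 dx evaluates to 2.93951e+07.
Boundary: ½(f(8) + f(43)) = ½(4096.00 + 3.41880e+06) = 1.71145e+06.
Running total after boundary: 3.11066e+07.
Order-1 term: 1/12 · (318028 − 2048.00) = 26331.7.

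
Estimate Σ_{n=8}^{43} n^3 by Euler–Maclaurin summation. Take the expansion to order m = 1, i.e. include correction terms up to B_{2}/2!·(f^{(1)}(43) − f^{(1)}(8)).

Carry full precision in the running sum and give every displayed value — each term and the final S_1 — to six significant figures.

S_1 ≈ 894132

∫_8^43 x^3 dx evaluates to 853676.
Endpoint term: (f(8) + f(43))/2 = (512.000 + 79507.0)/2 = 40009.5.
Integral + boundary = 893686.
Correction k=1: B_{2}/2! · (f^{(1)}(43) − f^{(1)}(8)) = 1/12 · (5547.00 − 192.000) = 446.250.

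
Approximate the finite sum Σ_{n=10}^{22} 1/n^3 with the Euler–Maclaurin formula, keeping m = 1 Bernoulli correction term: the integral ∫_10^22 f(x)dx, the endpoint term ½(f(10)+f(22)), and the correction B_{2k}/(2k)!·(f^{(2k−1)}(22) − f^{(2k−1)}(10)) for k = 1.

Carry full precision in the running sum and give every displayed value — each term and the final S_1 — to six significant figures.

The integral term ∫_10^22 1/x^3 dx = 0.00396694.
Boundary: ½(f(10) + f(22)) = ½(0.00100000 + 9.39144e-05) = 0.000546957.
So far: 0.00451390.
Correction k=1: B_{2}/2! · (f^{(1)}(22) − f^{(1)}(10)) = 1/12 · (-1.28065e-05 − (-0.000300000)) = 2.39328e-05.

S_1 ≈ 0.00453783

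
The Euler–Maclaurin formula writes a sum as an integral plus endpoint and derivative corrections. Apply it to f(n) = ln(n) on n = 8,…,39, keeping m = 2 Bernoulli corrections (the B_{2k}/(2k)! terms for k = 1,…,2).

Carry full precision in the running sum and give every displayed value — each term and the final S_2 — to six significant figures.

Integral: ∫_8^39 ln(x) dx = 95.2434.
½[f(8) + f(39)] = ½[2.07944 + 3.66356] = 2.87150.
Running total after boundary: 98.1149.
k=1: B_{2}/(2)! × [f^{(1)}(39) − f^{(1)}(8)] = 1/12 × (0.0256410 − 0.125000) = -0.00827991.
After k=1: 98.1066.
k=2: B_{4}/(4)! × [f^{(3)}(39) − f^{(3)}(8)] = −1/720 × (3.37160e-05 − 0.00390625) = 5.37852e-06.

S_2 ≈ 98.1066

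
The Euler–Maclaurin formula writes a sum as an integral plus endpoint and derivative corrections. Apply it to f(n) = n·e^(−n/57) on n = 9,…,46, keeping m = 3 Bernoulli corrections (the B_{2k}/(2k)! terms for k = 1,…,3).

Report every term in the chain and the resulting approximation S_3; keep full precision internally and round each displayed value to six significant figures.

∫_9^46 x·e^(−x/57) dx evaluates to 592.958.
Endpoint term: (f(9) + f(46))/2 = (7.68546 + 20.5246)/2 = 14.1050.
Integral + boundary = 607.063.
Order-1 term: 1/12 · (0.0861062 − 0.719107) = -0.0527501.
After k=1: 607.010.
Order-2 term: −1/720 · (0.000301163 − 0.000746995) = 6.19210e-07.
After k=2: 607.010.
Order-3 term: 1/30240 · (1.77231e-07 − 3.91708e-07) = -7.09247e-12.

S_3 ≈ 607.010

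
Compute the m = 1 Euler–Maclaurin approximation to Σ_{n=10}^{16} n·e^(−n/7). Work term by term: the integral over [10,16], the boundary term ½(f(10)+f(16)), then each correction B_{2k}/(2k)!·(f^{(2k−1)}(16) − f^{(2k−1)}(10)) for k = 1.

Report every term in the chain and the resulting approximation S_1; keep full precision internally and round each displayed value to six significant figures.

S_1 ≈ 14.1541

∫_10^16 x·e^(−x/7) dx evaluates to 12.1445.
½[f(10) + f(16)] = ½[2.39651 + 1.62722] = 2.01187.
Running total after boundary: 14.1564.
k=1: B_{2}/(2)! × [f^{(1)}(16) − f^{(1)}(10)] = 1/12 × (-0.130759 − (-0.102708)) = -0.00233761.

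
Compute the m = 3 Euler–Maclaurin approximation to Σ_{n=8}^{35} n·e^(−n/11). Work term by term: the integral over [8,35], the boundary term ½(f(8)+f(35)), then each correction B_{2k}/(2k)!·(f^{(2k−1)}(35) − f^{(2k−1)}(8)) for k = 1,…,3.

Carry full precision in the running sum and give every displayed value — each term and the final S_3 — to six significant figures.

S_3 ≈ 82.6307

∫_8^35 x·e^(−x/11) dx evaluates to 79.9899.
½[f(8) + f(35)] = ½[3.86580 + 1.45285] = 2.65933.
Running total after boundary: 82.6493.
k=1: B_{2}/(2)! × [f^{(1)}(35) − f^{(1)}(8)] = 1/12 × (-0.0905675 − 0.131789) = -0.0185297.
Running total after k=1: 82.6307.
k=2: B_{4}/(4)! × [f^{(3)}(35) − f^{(3)}(8)] = −1/720 × (-6.23743e-05 − 0.00907635) = 1.26927e-05.
Running total after k=2: 82.6307.
k=3: B_{6}/(6)! × [f^{(5)}(35) − f^{(5)}(8)] = 1/30240 × (5.15490e-06 − 0.000141021) = -4.49293e-09.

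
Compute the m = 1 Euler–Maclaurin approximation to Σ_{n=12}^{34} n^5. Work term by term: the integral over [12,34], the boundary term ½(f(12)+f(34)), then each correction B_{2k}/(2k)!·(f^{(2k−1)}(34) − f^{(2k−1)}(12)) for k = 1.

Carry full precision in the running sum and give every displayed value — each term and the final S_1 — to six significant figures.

Integral: ∫_12^34 x^5 dx = 2.56970e+08.
½[f(12) + f(34)] = ½[248832 + 4.54354e+07] = 2.28421e+07.
Running total after boundary: 2.79812e+08.
Order-1 term: 1/12 · (6.68168e+06 − 103680) = 548167.

S_1 ≈ 2.80360e+08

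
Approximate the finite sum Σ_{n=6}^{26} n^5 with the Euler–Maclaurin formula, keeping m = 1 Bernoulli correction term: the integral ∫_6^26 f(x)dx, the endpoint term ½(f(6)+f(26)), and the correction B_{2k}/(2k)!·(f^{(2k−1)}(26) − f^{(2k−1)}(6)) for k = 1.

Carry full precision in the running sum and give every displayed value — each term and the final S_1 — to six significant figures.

S_1 ≈ 5.76126e+07

Integral: ∫_6^26 x^5 dx = 5.14782e+07.
½[f(6) + f(26)] = ½[7776.00 + 1.18814e+07] = 5.94458e+06.
So far: 5.74228e+07.
Order-1 term: 1/12 · (2.28488e+06 − 6480.00) = 189867.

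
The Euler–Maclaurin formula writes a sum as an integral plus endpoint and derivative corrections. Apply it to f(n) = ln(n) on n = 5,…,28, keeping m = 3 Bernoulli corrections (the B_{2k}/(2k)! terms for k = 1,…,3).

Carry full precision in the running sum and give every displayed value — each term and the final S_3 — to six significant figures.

S_3 ≈ 64.7117

∫_5^28 ln(x) dx evaluates to 62.2545.
Boundary: ½(f(5) + f(28)) = ½(1.60944 + 3.33220) = 2.47082.
Running total after boundary: 64.7254.
Order-1 term: 1/12 · (0.0357143 − 0.200000) = -0.0136905.
Partial sum through k=1: 64.7117.
Order-2 term: −1/720 · (9.11079e-05 − 0.0160000) = 2.20957e-05.
Partial sum through k=2: 64.7117.
Order-3 term: 1/30240 · (1.39451e-06 − 0.00768000) = -2.53922e-07.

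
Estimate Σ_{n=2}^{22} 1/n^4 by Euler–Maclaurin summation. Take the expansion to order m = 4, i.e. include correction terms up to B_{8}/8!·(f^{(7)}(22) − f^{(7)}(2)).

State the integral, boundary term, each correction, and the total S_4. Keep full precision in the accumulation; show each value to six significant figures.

S_4 ≈ 0.0821919

∫_2^22 1/x^4 dx evaluates to 0.0416354.
½[f(2) + f(22)] = ½[0.0625000 + 4.26883e-06] = 0.0312521.
So far: 0.0728875.
Correction k=1: B_{2}/2! · (f^{(1)}(22) − f^{(1)}(2)) = 1/12 · (-7.76152e-07 − (-0.125000)) = 0.0104166.
After k=1: 0.0833041.
Correction k=2: B_{4}/4! · (f^{(3)}(22) − f^{(3)}(2)) = −1/720 · (-4.81086e-08 − (-0.937500)) = -0.00130208.
After k=2: 0.0820020.
Correction k=3: B_{6}/6! · (f^{(5)}(22) − f^{(5)}(2)) = 1/30240 · (-5.56628e-09 − (-13.1250)) = 0.000434028.
After k=3: 0.0824360.
Correction k=4: B_{8}/8! · (f^{(7)}(22) − f^{(7)}(2)) = −1/1209600 · (-1.03505e-09 − (-295.312)) = -0.000244141.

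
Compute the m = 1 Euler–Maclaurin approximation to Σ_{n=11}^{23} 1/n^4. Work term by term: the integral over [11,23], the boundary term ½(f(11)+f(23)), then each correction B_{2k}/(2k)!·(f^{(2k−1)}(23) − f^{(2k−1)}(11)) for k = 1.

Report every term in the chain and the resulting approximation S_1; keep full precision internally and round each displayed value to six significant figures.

∫_11^23 1/x^4 dx evaluates to 0.000223042.
Boundary: ½(f(11) + f(23)) = ½(6.83013e-05 + 3.57346e-06) = 3.59374e-05.
Running total after boundary: 0.000258979.
k=1: B_{2}/(2)! × [f^{(1)}(23) − f^{(1)}(11)] = 1/12 × (-6.21471e-07 − (-2.48369e-05)) = 2.01795e-06.

S_1 ≈ 0.000260997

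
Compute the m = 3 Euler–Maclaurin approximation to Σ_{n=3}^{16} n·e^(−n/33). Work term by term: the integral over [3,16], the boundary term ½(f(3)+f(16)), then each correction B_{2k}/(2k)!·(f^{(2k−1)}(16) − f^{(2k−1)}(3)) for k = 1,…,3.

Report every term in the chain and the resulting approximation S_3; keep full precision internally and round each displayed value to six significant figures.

S_3 ≈ 95.2837

∫_3^16 x·e^(−x/33) dx evaluates to 89.0304.
Endpoint term: (f(3) + f(16))/2 = (2.73930 + 9.85265)/2 = 6.29598.
Running total after boundary: 95.3264.
Correction k=1: B_{2}/2! · (f^{(1)}(16) − f^{(1)}(3)) = 1/12 · (0.317225 − 0.830092) = -0.0427388.
Running total after k=1: 95.2837.
Correction k=2: B_{4}/4! · (f^{(3)}(16) − f^{(3)}(3)) = −1/720 · (0.00142223 − 0.00243920) = 1.41247e-06.
Running total after k=2: 95.2837.
Correction k=3: B_{6}/6! · (f^{(5)}(16) − f^{(5)}(3)) = 1/30240 · (2.34450e-06 − 3.77976e-06) = -4.74624e-11.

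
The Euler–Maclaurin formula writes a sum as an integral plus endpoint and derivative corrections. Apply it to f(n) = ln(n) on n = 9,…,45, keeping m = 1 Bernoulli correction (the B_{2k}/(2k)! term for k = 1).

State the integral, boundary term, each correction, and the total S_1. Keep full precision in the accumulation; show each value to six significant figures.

S_1 ≈ 118.519

Integral: ∫_9^45 ln(x) dx = 115.525.
Endpoint term: (f(9) + f(45))/2 = (2.19722 + 3.80666)/2 = 3.00194.
Integral + boundary = 118.527.
k=1: B_{2}/(2)! × [f^{(1)}(45) − f^{(1)}(9)] = 1/12 × (0.0222222 − 0.111111) = -0.00740741.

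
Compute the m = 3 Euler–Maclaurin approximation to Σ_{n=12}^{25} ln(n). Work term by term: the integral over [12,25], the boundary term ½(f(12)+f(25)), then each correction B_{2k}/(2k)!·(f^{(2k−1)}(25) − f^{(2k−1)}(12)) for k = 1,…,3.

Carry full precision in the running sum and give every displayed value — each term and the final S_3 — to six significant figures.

Integral: ∫_12^25 ln(x) dx = 37.6530.
Endpoint term: (f(12) + f(25))/2 = (2.48491 + 3.21888)/2 = 2.85189.
Running total after boundary: 40.5049.
Order-1 term: 1/12 · (0.0400000 − 0.0833333) = -0.00361111.
Partial sum through k=1: 40.5013.
Order-2 term: −1/720 · (0.000128000 − 0.00115741) = 1.42973e-06.
Partial sum through k=2: 40.5013.
Order-3 term: 1/30240 · (2.45760e-06 − 9.64506e-05) = -3.10823e-09.

S_3 ≈ 40.5013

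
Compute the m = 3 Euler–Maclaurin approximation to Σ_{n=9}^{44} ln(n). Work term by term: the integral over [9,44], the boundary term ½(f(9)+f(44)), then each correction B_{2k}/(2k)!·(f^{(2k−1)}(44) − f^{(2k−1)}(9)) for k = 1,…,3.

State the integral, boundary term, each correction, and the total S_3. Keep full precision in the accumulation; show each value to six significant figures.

S_3 ≈ 114.713

∫_9^44 ln(x) dx evaluates to 111.729.
Boundary: ½(f(9) + f(44)) = ½(2.19722 + 3.78419) = 2.99071.
Running total after boundary: 114.720.
k=1: B_{2}/(2)! × [f^{(1)}(44) − f^{(1)}(9)] = 1/12 × (0.0227273 − 0.111111) = -0.00736532.
Running total after k=1: 114.713.
k=2: B_{4}/(4)! × [f^{(3)}(44) − f^{(3)}(9)] = −1/720 × (2.34786e-05 − 0.00274348) = 3.77779e-06.
Running total after k=2: 114.713.
k=3: B_{6}/(6)! × [f^{(5)}(44) − f^{(5)}(9)] = 1/30240 × (1.45528e-07 − 0.000406442) = -1.34357e-08.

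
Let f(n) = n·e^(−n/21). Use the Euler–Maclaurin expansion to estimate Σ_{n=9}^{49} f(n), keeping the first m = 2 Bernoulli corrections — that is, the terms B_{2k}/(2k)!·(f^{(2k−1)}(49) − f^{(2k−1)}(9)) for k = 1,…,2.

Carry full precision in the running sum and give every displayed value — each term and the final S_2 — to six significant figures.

S_2 ≈ 273.123

The integral term ∫_9^49 x·e^(−x/21) dx = 267.858.
½[f(9) + f(49)] = ½[5.86295 + 4.75163] = 5.30729.
So far: 273.165.
k=1: B_{2}/(2)! × [f^{(1)}(49) − f^{(1)}(9)] = 1/12 × (-0.129296 − 0.372251) = -0.0417956.
Running total after k=1: 273.123.
k=2: B_{4}/(4)! × [f^{(3)}(49) − f^{(3)}(9)] = −1/720 × (0.000146594 − 0.00379848) = 5.07206e-06.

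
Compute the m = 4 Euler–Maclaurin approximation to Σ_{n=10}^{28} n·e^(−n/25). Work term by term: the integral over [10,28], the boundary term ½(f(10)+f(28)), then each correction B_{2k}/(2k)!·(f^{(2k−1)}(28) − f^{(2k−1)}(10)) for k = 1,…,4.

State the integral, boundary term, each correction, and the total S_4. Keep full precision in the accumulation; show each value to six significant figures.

S_4 ≈ 162.092

Integral: ∫_10^28 x·e^(−x/25) dx = 154.209.
Boundary: ½(f(10) + f(28)) = ½(6.70320 + 9.13583) = 7.91952.
Running total after boundary: 162.129.
Correction k=1: B_{2}/2! · (f^{(1)}(28) − f^{(1)}(10)) = 1/12 · (-0.0391536 − 0.402192) = -0.0367788.
After k=1: 162.092.
Correction k=2: B_{4}/4! · (f^{(3)}(28) − f^{(3)}(10)) = −1/720 · (0.000981450 − 0.00278853) = 2.50984e-06.
After k=2: 162.092.
Correction k=3: B_{6}/6! · (f^{(5)}(28) − f^{(5)}(10)) = 1/30240 · (3.24087e-06 − 7.89369e-06) = -1.53863e-10.
After k=3: 162.092.
Correction k=4: B_{8}/8! · (f^{(7)}(28) − f^{(7)}(10)) = −1/1209600 · (7.85828e-09 − 1.81212e-08) = 8.48453e-15.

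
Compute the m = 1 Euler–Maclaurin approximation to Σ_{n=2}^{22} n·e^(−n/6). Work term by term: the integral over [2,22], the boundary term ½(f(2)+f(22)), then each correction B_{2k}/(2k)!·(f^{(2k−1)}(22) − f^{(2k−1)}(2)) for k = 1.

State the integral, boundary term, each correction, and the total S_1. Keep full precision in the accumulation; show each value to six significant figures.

S_1 ≈ 31.0514

Integral: ∫_2^22 x·e^(−x/6) dx = 30.0992.
½[f(2) + f(22)] = ½[1.43306 + 0.562354] = 0.997708.
Integral + boundary = 31.0969.
Correction k=1: B_{2}/2! · (f^{(1)}(22) − f^{(1)}(2)) = 1/12 · (-0.0681641 − 0.477688) = -0.0454876.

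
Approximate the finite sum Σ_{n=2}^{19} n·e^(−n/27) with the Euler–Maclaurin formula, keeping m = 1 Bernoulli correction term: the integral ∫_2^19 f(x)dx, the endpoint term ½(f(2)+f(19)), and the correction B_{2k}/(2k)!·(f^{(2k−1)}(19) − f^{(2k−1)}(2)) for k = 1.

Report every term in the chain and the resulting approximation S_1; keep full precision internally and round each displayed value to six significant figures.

Integral: ∫_2^19 x·e^(−x/27) dx = 112.617.
Endpoint term: (f(2) + f(19))/2 = (1.85721 + 9.40024)/2 = 5.62872.
Running total after boundary: 118.246.
Order-1 term: 1/12 · (0.146592 − 0.859818) = -0.0594354.

S_1 ≈ 118.186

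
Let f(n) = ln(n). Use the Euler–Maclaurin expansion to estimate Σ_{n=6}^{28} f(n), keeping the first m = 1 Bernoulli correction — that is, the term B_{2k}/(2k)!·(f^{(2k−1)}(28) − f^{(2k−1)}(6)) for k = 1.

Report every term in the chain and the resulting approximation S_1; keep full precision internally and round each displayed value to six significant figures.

Integral: ∫_6^28 ln(x) dx = 60.5512.
½[f(6) + f(28)] = ½[1.79176 + 3.33220] = 2.56198.
So far: 63.1132.
k=1: B_{2}/(2)! × [f^{(1)}(28) − f^{(1)}(6)] = 1/12 × (0.0357143 − 0.166667) = -0.0109127.

S_1 ≈ 63.1022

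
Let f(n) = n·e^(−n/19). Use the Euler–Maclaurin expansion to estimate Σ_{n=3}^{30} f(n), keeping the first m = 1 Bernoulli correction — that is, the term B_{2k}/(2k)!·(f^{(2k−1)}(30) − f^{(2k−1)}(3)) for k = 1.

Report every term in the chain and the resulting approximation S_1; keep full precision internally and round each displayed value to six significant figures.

∫_3^30 x·e^(−x/19) dx evaluates to 164.982.
Boundary: ½(f(3) + f(30)) = ½(2.56182 + 6.18576) = 4.37379.
Integral + boundary = 169.356.
k=1: B_{2}/(2)! × [f^{(1)}(30) − f^{(1)}(3)] = 1/12 × (-0.119374 − 0.719107) = -0.0698735.

S_1 ≈ 169.286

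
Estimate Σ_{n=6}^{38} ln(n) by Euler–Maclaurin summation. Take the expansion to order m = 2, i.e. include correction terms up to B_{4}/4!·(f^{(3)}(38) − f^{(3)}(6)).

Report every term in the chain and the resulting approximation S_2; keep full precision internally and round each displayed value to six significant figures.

S_2 ≈ 98.1807

The integral term ∫_6^38 ln(x) dx = 95.4777.
½[f(6) + f(38)] = ½[1.79176 + 3.63759] = 2.71467.
So far: 98.1924.
Order-1 term: 1/12 · (0.0263158 − 0.166667) = -0.0116959.
Partial sum through k=1: 98.1807.
Order-2 term: −1/720 · (3.64485e-05 − 0.00925926) = 1.28095e-05.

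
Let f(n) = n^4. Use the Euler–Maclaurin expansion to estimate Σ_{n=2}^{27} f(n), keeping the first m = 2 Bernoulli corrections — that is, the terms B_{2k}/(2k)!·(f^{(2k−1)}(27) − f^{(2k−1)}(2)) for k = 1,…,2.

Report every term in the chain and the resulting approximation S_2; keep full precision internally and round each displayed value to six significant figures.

Integral: ∫_2^27 x^4 dx = 2.86978e+06.
Boundary: ½(f(2) + f(27)) = ½(16.0000 + 531441) = 265728.
Running total after boundary: 3.13550e+06.
Correction k=1: B_{2}/2! · (f^{(1)}(27) − f^{(1)}(2)) = 1/12 · (78732.0 − 32.0000) = 6558.33.
Running total after k=1: 3.14206e+06.
Correction k=2: B_{4}/4! · (f^{(3)}(27) − f^{(3)}(2)) = −1/720 · (648.000 − 48.0000) = -0.833333.

S_2 ≈ 3.14206e+06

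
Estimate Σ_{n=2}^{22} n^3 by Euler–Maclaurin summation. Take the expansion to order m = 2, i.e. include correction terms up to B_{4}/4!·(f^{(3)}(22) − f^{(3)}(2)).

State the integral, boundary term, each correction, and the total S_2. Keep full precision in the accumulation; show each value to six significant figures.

S_2 ≈ 64008.0

Integral: ∫_2^22 x^3 dx = 58560.0.
½[f(2) + f(22)] = ½[8.00000 + 10648.0] = 5328.00.
So far: 63888.0.
Order-1 term: 1/12 · (1452.00 − 12.0000) = 120.000.
After k=1: 64008.0.
Order-2 term: −1/720 · (6.00000 − 6.00000) = 0.00000.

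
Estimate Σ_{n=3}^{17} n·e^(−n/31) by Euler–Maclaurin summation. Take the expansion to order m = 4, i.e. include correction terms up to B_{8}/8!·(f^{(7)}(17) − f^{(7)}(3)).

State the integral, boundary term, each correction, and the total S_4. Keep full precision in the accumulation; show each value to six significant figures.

∫_3^17 x·e^(−x/31) dx evaluates to 96.8929.
Boundary: ½(f(3) + f(17)) = ½(2.72328 + 9.82398) = 6.27363.
Integral + boundary = 103.167.
Order-1 term: 1/12 · (0.260979 − 0.819913) = -0.0465779.
After k=1: 103.120.
Order-2 term: −1/720 · (0.00147424 − 0.00274239) = 1.76132e-06.
After k=2: 103.120.
Order-3 term: 1/30240 · (2.78554e-06 − 4.81955e-06) = -6.72623e-11.
After k=3: 103.120.
Order-4 term: −1/1209600 · (4.20084e-09 − 7.06079e-09) = 2.36437e-15.

S_4 ≈ 103.120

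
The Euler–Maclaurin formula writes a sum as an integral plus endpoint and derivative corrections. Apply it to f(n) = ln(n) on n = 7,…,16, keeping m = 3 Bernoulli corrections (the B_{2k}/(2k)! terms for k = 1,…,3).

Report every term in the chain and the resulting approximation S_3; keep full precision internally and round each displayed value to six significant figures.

S_3 ≈ 24.0926

The integral term ∫_7^16 ln(x) dx = 21.7400.
Endpoint term: (f(7) + f(16))/2 = (1.94591 + 2.77259)/2 = 2.35925.
So far: 24.0993.
Order-1 term: 1/12 · (0.0625000 − 0.142857) = -0.00669643.
Running total after k=1: 24.0926.
Order-2 term: −1/720 · (0.000488281 − 0.00583090) = 7.42031e-06.
Running total after k=2: 24.0926.
Order-3 term: 1/30240 · (2.28882e-05 − 0.00142798) = -4.64646e-08.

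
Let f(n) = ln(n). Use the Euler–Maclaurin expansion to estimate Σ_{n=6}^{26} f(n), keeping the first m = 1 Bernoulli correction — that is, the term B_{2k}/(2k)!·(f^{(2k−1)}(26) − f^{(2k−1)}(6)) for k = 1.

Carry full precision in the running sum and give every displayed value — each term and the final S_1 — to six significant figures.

Integral: ∫_6^26 ln(x) dx = 53.9600.
½[f(6) + f(26)] = ½[1.79176 + 3.25810] = 2.52493.
Running total after boundary: 56.4849.
Order-1 term: 1/12 · (0.0384615 − 0.166667) = -0.0106838.

S_1 ≈ 56.4742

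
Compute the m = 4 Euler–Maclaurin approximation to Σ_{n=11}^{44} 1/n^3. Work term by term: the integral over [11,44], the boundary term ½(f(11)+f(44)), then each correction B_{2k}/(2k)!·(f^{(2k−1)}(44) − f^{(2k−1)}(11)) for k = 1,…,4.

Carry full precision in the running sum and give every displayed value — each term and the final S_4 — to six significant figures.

S_4 ≈ 0.00427246

The integral term ∫_11^44 1/x^3 dx = 0.00387397.
Endpoint term: (f(11) + f(44))/2 = (0.000751315 + 1.17393e-05)/2 = 0.000381527.
Integral + boundary = 0.00425549.
Order-1 term: 1/12 · (-8.00406e-07 − (-0.000204904)) = 1.70086e-05.
Running total after k=1: 0.00427250.
Order-2 term: −1/720 · (-8.26866e-09 − (-3.38684e-05)) = -4.70280e-08.
Running total after k=2: 0.00427246.
Order-3 term: 1/30240 · (-1.79382e-10 − (-1.17560e-05)) = 3.88750e-10.
Running total after k=3: 0.00427246.
Order-4 term: −1/1209600 · (-6.67124e-12 − (-6.99530e-06)) = -5.78314e-12.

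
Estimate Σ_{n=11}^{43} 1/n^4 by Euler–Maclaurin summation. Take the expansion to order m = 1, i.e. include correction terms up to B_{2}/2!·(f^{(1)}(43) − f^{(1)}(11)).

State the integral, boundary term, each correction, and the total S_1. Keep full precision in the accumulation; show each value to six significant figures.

S_1 ≈ 0.000282610

Integral: ∫_11^43 1/x^4 dx = 0.000246246.
½[f(11) + f(43)] = ½[6.83013e-05 + 2.92500e-07] = 3.42969e-05.
So far: 0.000280543.
k=1: B_{2}/(2)! × [f^{(1)}(43) − f^{(1)}(11)] = 1/12 × (-2.72093e-08 − (-2.48369e-05)) = 2.06747e-06.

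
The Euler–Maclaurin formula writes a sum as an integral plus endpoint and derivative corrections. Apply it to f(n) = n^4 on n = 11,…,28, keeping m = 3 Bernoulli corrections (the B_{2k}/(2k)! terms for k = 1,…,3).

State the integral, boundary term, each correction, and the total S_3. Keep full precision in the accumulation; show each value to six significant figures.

The integral term ∫_11^28 x^4 dx = 3.40986e+06.
Endpoint term: (f(11) + f(28))/2 = (14641.0 + 614656)/2 = 314648.
Integral + boundary = 3.72451e+06.
k=1: B_{2}/(2)! × [f^{(1)}(28) − f^{(1)}(11)] = 1/12 × (87808.0 − 5324.00) = 6873.67.
Partial sum through k=1: 3.73139e+06.
k=2: B_{4}/(4)! × [f^{(3)}(28) − f^{(3)}(11)] = −1/720 × (672.000 − 264.000) = -0.566667.
Partial sum through k=2: 3.73138e+06.
k=3: B_{6}/(6)! × [f^{(5)}(28) − f^{(5)}(11)] = 1/30240 × (0.00000 − 0.00000) = 0.00000.

S_3 ≈ 3.73138e+06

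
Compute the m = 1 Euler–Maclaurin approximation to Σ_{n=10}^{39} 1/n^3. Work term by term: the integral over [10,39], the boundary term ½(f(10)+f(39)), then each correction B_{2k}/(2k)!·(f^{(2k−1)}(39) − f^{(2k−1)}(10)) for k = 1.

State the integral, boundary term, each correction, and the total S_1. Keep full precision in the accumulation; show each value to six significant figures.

S_1 ≈ 0.00520459

∫_10^39 1/x^3 dx evaluates to 0.00467127.
Boundary: ½(f(10) + f(39)) = ½(0.00100000 + 1.68580e-05) = 0.000508429.
Running total after boundary: 0.00517970.
Order-1 term: 1/12 · (-1.29677e-06 − (-0.000300000)) = 2.48919e-05.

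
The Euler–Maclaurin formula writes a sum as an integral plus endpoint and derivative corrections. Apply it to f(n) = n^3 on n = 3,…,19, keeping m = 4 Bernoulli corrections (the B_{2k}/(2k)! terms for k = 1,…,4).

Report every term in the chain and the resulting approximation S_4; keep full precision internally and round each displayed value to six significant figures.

S_4 ≈ 36091.0

The integral term ∫_3^19 x^3 dx = 32560.0.
Endpoint term: (f(3) + f(19))/2 = (27.0000 + 6859.00)/2 = 3443.00.
Integral + boundary = 36003.0.
k=1: B_{2}/(2)! × [f^{(1)}(19) − f^{(1)}(3)] = 1/12 × (1083.00 − 27.0000) = 88.0000.
Partial sum through k=1: 36091.0.
k=2: B_{4}/(4)! × [f^{(3)}(19) − f^{(3)}(3)] = −1/720 × (6.00000 − 6.00000) = 0.00000.
Partial sum through k=2: 36091.0.
k=3: B_{6}/(6)! × [f^{(5)}(19) − f^{(5)}(3)] = 1/30240 × (0.00000 − 0.00000) = 0.00000.
Partial sum through k=3: 36091.0.
k=4: B_{8}/(8)! × [f^{(7)}(19) − f^{(7)}(3)] = −1/1209600 × (0.00000 − 0.00000) = 0.00000.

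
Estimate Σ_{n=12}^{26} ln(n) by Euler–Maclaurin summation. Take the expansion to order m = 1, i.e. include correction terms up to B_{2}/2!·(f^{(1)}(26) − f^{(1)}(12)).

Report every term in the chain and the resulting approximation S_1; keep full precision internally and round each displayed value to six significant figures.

S_1 ≈ 43.7594

∫_12^26 ln(x) dx evaluates to 40.8916.
½[f(12) + f(26)] = ½[2.48491 + 3.25810] = 2.87150.
So far: 43.7631.
Order-1 term: 1/12 · (0.0384615 − 0.0833333) = -0.00373932.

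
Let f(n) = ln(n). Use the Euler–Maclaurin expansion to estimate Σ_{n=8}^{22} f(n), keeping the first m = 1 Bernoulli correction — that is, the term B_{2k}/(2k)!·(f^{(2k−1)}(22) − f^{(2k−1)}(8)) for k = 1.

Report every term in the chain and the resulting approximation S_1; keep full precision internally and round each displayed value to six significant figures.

The integral term ∫_8^22 ln(x) dx = 37.3674.
½[f(8) + f(22)] = ½[2.07944 + 3.09104] = 2.58524.
Integral + boundary = 39.9526.
Correction k=1: B_{2}/2! · (f^{(1)}(22) − f^{(1)}(8)) = 1/12 · (0.0454545 − 0.125000) = -0.00662879.

S_1 ≈ 39.9460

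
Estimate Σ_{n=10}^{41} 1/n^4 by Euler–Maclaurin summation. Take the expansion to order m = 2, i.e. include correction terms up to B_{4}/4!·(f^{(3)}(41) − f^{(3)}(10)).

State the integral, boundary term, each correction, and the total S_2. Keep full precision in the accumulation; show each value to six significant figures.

Integral: ∫_10^41 1/x^4 dx = 0.000328497.
Endpoint term: (f(10) + f(41))/2 = (0.000100000 + 3.53887e-07)/2 = 5.01769e-05.
Integral + boundary = 0.000378674.
k=1: B_{2}/(2)! × [f^{(1)}(41) − f^{(1)}(10)] = 1/12 × (-3.45256e-08 − (-4.00000e-05)) = 3.33046e-06.
After k=1: 0.000382004.
k=2: B_{4}/(4)! × [f^{(3)}(41) − f^{(3)}(10)] = −1/720 × (-6.16161e-10 − (-1.20000e-05)) = -1.66658e-08.

S_2 ≈ 0.000381988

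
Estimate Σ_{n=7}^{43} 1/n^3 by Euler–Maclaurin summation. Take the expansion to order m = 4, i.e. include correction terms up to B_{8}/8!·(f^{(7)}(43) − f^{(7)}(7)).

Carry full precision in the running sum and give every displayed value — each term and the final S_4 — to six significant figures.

The integral term ∫_7^43 1/x^3 dx = 0.00993367.
½[f(7) + f(43)] = ½[0.00291545 + 1.25775e-05] = 0.00146401.
So far: 0.0113977.
Order-1 term: 1/12 · (-8.77501e-07 − (-0.00124948)) = 0.000104050.
Running total after k=1: 0.0115017.
Order-2 term: −1/720 · (-9.49162e-09 − (-0.000509992)) = -7.08308e-07.
Running total after k=2: 0.0115010.
Order-3 term: 1/30240 · (-2.15602e-10 − (-0.000437136)) = 1.44555e-08.
Running total after k=3: 0.0115010.
Order-4 term: −1/1209600 · (-8.39554e-12 − (-0.000642322)) = -5.31020e-10.

S_4 ≈ 0.0115010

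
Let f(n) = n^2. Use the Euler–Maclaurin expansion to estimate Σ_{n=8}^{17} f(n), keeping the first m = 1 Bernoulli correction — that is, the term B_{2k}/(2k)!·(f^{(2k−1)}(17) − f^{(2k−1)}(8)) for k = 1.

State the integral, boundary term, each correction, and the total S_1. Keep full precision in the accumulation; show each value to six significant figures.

Integral: ∫_8^17 x^2 dx = 1467.00.
½[f(8) + f(17)] = ½[64.0000 + 289.000] = 176.500.
Integral + boundary = 1643.50.
Order-1 term: 1/12 · (34.0000 − 16.0000) = 1.50000.

S_1 ≈ 1645.00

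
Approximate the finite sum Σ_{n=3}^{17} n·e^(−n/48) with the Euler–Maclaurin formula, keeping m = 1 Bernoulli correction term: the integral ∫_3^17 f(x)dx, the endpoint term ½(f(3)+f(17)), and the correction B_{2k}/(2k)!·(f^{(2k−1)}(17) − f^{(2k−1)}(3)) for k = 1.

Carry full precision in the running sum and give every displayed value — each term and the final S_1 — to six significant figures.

S_1 ≈ 117.537

The integral term ∫_3^17 x·e^(−x/48) dx = 110.198.
Endpoint term: (f(3) + f(17))/2 = (2.81824 + 11.9299)/2 = 7.37406.
Running total after boundary: 117.572.
Order-1 term: 1/12 · (0.453219 − 0.880700) = -0.0356234.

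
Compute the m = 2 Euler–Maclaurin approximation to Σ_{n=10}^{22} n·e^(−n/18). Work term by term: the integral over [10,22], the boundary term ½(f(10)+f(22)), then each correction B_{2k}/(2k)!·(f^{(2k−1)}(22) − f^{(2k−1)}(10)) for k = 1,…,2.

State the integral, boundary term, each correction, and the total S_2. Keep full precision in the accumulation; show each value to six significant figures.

∫_10^22 x·e^(−x/18) dx evaluates to 77.0778.
½[f(10) + f(22)] = ½[5.73753 + 6.48065] = 6.10909.
So far: 83.1869.
Order-1 term: 1/12 · (-0.0654611 − 0.255002) = -0.0267052.
After k=1: 83.1602.
Order-2 term: −1/720 · (0.00161632 − 0.00432873) = 3.76723e-06.

S_2 ≈ 83.1602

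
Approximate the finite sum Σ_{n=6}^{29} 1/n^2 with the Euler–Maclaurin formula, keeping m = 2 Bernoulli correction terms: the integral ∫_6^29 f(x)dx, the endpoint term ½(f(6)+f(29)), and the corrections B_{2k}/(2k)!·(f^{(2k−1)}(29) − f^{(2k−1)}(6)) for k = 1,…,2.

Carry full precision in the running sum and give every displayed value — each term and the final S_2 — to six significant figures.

Integral: ∫_6^29 1/x^2 dx = 0.132184.
Endpoint term: (f(6) + f(29))/2 = (0.0277778 + 0.00118906)/2 = 0.0144834.
Running total after boundary: 0.146667.
k=1: B_{2}/(2)! × [f^{(1)}(29) − f^{(1)}(6)] = 1/12 × (-8.20042e-05 − (-0.00925926)) = 0.000764771.
Partial sum through k=1: 0.147432.
k=2: B_{4}/(4)! × [f^{(3)}(29) − f^{(3)}(6)] = −1/720 × (-1.17010e-06 − (-0.00308642)) = -4.28507e-06.

S_2 ≈ 0.147428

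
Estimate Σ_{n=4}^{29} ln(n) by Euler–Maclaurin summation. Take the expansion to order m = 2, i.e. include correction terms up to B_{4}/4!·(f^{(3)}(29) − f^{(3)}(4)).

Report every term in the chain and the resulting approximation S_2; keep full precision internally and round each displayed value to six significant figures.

S_2 ≈ 69.4653

The integral term ∫_4^29 ln(x) dx = 67.1064.
Endpoint term: (f(4) + f(29))/2 = (1.38629 + 3.36730)/2 = 2.37680.
So far: 69.4832.
Correction k=1: B_{2}/2! · (f^{(1)}(29) − f^{(1)}(4)) = 1/12 · (0.0344828 − 0.250000) = -0.0179598.
After k=1: 69.4652.
Correction k=2: B_{4}/4! · (f^{(3)}(29) − f^{(3)}(4)) = −1/720 · (8.20042e-05 − 0.0312500) = 4.32889e-05.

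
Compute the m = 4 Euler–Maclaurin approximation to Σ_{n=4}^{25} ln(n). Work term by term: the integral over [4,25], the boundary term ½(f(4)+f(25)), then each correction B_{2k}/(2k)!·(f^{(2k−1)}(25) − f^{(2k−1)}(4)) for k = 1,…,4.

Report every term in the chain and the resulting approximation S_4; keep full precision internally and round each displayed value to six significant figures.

∫_4^25 ln(x) dx evaluates to 53.9267.
½[f(4) + f(25)] = ½[1.38629 + 3.21888] = 2.30259.
Integral + boundary = 56.2293.
Correction k=1: B_{2}/2! · (f^{(1)}(25) − f^{(1)}(4)) = 1/12 · (0.0400000 − 0.250000) = -0.0175000.
Running total after k=1: 56.2118.
Correction k=2: B_{4}/4! · (f^{(3)}(25) − f^{(3)}(4)) = −1/720 · (0.000128000 − 0.0312500) = 4.32250e-05.
Running total after k=2: 56.2118.
Correction k=3: B_{6}/6! · (f^{(5)}(25) − f^{(5)}(4)) = 1/30240 · (2.45760e-06 − 0.0234375) = -7.74968e-07.
Running total after k=3: 56.2118.
Correction k=4: B_{8}/8! · (f^{(7)}(25) − f^{(7)}(4)) = −1/1209600 · (1.17965e-07 − 0.0439453) = 3.63304e-08.

S_4 ≈ 56.2118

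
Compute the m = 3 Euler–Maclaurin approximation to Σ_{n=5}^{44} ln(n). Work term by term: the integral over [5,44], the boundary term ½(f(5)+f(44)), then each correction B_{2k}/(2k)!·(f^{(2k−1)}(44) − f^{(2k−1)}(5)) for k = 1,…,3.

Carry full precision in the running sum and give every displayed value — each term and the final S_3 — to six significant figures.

∫_5^44 ln(x) dx evaluates to 119.457.
Endpoint term: (f(5) + f(44))/2 = (1.60944 + 3.78419)/2 = 2.69681.
Running total after boundary: 122.154.
k=1: B_{2}/(2)! × [f^{(1)}(44) − f^{(1)}(5)] = 1/12 × (0.0227273 − 0.200000) = -0.0147727.
Running total after k=1: 122.139.
k=2: B_{4}/(4)! × [f^{(3)}(44) − f^{(3)}(5)] = −1/720 × (2.34786e-05 − 0.0160000) = 2.21896e-05.
Running total after k=2: 122.139.
k=3: B_{6}/(6)! × [f^{(5)}(44) − f^{(5)}(5)] = 1/30240 × (1.45528e-07 − 0.00768000) = -2.53963e-07.

S_3 ≈ 122.139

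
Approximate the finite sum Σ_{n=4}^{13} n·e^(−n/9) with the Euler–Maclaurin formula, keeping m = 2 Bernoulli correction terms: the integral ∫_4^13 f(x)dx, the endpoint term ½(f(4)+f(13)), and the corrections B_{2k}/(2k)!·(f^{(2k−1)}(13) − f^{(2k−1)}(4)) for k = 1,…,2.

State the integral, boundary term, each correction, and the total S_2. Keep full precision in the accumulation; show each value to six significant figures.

S_2 ≈ 31.0916

Integral: ∫_4^13 x·e^(−x/9) dx = 28.3144.
Boundary: ½(f(4) + f(13)) = ½(2.56472 + 3.06640) = 2.81556.
So far: 31.1300.
Correction k=1: B_{2}/2! · (f^{(1)}(13) − f^{(1)}(4)) = 1/12 · (-0.104834 − 0.356211) = -0.0384205.
Partial sum through k=1: 31.0916.
Correction k=2: B_{4}/4! · (f^{(3)}(13) − f^{(3)}(4)) = −1/720 · (0.00452988 − 0.0202293) = 2.18047e-05.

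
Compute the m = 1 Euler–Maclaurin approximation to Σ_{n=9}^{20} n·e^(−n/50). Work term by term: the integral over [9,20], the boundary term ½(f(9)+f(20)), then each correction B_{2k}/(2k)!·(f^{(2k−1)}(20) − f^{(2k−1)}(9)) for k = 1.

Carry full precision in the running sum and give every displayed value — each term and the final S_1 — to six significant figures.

S_1 ≈ 128.365

Integral: ∫_9^20 x·e^(−x/50) dx = 117.927.
Boundary: ½(f(9) + f(20)) = ½(7.51743 + 13.4064) = 10.4619.
Integral + boundary = 128.389.
Correction k=1: B_{2}/2! · (f^{(1)}(20) − f^{(1)}(9)) = 1/12 · (0.402192 − 0.684922) = -0.0235608.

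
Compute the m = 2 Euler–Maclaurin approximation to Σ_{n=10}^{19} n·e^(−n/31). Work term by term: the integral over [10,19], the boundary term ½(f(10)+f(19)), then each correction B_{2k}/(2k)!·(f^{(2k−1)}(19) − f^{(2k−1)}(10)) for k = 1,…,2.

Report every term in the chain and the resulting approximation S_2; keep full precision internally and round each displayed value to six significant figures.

S_2 ≈ 89.5493

∫_10^19 x·e^(−x/31) dx evaluates to 80.8044.
Boundary: ½(f(10) + f(19)) = ½(7.24278 + 10.2937) = 8.76826.
Integral + boundary = 89.5727.
Correction k=1: B_{2}/2! · (f^{(1)}(19) − f^{(1)}(10)) = 1/12 · (0.209720 − 0.490640) = -0.0234100.
After k=1: 89.5493.
Correction k=2: B_{4}/4! · (f^{(3)}(19) − f^{(3)}(10)) = −1/720 · (0.00134576 − 0.00201789) = 9.33524e-07.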